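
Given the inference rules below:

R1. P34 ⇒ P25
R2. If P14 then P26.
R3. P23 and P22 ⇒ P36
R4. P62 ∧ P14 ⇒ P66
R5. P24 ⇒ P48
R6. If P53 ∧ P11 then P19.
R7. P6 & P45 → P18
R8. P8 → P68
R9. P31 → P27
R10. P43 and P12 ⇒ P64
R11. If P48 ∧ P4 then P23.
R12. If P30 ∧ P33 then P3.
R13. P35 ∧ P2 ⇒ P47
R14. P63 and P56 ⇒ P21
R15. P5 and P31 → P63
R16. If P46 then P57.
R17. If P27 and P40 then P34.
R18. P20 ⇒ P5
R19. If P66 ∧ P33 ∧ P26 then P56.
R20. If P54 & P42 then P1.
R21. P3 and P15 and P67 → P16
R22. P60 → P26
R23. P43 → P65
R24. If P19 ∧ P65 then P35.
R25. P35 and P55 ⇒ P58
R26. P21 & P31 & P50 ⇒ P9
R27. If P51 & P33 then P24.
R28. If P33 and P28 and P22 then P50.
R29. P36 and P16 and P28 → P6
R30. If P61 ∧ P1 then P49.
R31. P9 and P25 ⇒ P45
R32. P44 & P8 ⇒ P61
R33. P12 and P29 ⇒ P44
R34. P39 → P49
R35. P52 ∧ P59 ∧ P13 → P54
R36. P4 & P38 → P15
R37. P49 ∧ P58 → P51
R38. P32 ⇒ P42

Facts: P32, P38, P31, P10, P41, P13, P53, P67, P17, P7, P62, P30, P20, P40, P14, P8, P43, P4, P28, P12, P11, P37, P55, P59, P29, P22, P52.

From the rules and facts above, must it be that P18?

No

Forward chaining from the given facts derives: P26, P66, P19, P68, P27, P64, P34, P5, P65, P35, P58, P44, P54, P15, P42, P25, P63, P1, P61, P49, P51.
The only rule concluding P18 is R7, which needs P6; that is never established.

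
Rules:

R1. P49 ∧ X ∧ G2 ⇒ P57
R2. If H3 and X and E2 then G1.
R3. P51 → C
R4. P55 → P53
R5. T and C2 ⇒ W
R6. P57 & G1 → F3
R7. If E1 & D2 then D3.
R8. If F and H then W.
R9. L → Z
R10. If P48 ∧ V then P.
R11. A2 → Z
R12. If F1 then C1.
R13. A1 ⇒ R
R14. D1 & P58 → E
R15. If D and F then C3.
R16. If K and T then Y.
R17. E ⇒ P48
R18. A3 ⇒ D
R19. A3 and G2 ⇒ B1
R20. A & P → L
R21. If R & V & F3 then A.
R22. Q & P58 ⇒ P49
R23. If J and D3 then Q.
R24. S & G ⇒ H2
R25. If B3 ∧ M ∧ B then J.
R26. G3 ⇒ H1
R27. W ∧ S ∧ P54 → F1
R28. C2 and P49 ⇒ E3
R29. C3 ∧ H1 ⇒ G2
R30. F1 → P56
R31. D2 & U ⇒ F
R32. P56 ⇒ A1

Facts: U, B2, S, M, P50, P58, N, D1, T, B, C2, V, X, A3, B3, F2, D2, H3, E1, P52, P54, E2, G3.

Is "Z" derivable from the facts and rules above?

G1  (by R2: H3, X, E2)
W  (by R5: T, C2)
D3  (by R7: E1, D2)
E  (by R14: D1, P58)
P48  (by R17: E)
D  (by R18: A3)
J  (by R25: B3, M, B)
H1  (by R26: G3)
F1  (by R27: W, S, P54)
P56  (by R30: F1)
F  (by R31: D2, U)
A1  (by R32: P56)
P  (by R10: P48, V)
R  (by R13: A1)
C3  (by R15: D, F)
Q  (by R23: J, D3)
G2  (by R29: C3, H1)
P49  (by R22: Q, P58)
P57  (by R1: P49, X, G2)
F3  (by R6: P57, G1)
A  (by R21: R, V, F3)
L  (by R20: A, P)
Z  (by R9: L)

Yes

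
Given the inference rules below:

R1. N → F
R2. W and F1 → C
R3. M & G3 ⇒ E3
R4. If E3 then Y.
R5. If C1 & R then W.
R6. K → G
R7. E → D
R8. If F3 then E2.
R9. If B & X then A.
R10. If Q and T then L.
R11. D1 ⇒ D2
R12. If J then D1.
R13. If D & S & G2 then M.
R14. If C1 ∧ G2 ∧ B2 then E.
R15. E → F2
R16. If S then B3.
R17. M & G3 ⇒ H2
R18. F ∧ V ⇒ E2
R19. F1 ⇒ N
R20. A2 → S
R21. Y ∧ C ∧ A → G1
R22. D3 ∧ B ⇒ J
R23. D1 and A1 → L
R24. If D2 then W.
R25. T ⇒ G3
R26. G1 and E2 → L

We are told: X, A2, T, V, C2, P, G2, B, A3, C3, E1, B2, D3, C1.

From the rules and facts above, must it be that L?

Forward chaining from the given facts derives: A, E, F2, S, J, G3, D, D1, M, B3, H2, E3, Y, D2, W.
Rules concluding L: R10 needs Q; R23 needs A1; R26 needs G1 — none of these are established.

No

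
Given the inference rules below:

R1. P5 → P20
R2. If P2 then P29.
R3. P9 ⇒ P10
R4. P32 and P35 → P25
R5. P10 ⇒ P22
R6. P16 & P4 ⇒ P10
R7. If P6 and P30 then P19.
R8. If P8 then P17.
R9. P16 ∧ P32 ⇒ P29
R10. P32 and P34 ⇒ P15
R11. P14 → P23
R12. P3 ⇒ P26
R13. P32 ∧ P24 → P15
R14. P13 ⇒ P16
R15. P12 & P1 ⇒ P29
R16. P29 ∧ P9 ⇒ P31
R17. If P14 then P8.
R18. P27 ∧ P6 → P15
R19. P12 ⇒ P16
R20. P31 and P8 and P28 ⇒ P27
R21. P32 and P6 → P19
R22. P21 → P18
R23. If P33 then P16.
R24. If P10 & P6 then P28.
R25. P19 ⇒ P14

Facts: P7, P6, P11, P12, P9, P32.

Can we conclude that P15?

P10  (by R3: P9)
P16  (by R19: P12)
P19  (by R21: P32, P6)
P28  (by R24: P10, P6)
P14  (by R25: P19)
P29  (by R9: P16, P32)
P31  (by R16: P29, P9)
P8  (by R17: P14)
P27  (by R20: P31, P8, P28)
P15  (by R18: P27, P6)

Yes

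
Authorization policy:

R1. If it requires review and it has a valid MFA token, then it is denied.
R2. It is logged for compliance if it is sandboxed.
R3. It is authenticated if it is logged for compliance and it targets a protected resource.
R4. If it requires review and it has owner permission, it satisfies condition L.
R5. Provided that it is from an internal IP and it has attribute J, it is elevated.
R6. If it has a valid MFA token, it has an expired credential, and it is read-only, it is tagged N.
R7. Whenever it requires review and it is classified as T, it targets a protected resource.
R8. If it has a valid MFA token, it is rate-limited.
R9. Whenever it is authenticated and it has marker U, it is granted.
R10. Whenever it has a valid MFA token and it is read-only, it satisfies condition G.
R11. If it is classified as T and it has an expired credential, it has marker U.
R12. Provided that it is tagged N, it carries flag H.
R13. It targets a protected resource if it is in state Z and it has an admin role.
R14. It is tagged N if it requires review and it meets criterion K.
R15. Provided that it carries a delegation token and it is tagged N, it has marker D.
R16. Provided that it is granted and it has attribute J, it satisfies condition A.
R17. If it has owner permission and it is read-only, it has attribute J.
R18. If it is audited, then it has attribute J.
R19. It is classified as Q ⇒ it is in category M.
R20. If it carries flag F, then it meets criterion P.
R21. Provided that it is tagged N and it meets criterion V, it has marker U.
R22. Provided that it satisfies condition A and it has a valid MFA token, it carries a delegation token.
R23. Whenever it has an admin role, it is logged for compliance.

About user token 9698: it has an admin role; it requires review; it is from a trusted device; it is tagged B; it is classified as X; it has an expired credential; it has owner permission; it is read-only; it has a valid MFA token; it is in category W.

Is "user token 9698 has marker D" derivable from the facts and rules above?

No

Forward chaining from the given facts derives: is denied, satisfies condition L, is tagged N, is rate-limited, satisfies condition G, carries flag H, has attribute J, is logged for compliance.
The only rule concluding "it has marker D" is R15, which needs "it carries a delegation token"; that is never established.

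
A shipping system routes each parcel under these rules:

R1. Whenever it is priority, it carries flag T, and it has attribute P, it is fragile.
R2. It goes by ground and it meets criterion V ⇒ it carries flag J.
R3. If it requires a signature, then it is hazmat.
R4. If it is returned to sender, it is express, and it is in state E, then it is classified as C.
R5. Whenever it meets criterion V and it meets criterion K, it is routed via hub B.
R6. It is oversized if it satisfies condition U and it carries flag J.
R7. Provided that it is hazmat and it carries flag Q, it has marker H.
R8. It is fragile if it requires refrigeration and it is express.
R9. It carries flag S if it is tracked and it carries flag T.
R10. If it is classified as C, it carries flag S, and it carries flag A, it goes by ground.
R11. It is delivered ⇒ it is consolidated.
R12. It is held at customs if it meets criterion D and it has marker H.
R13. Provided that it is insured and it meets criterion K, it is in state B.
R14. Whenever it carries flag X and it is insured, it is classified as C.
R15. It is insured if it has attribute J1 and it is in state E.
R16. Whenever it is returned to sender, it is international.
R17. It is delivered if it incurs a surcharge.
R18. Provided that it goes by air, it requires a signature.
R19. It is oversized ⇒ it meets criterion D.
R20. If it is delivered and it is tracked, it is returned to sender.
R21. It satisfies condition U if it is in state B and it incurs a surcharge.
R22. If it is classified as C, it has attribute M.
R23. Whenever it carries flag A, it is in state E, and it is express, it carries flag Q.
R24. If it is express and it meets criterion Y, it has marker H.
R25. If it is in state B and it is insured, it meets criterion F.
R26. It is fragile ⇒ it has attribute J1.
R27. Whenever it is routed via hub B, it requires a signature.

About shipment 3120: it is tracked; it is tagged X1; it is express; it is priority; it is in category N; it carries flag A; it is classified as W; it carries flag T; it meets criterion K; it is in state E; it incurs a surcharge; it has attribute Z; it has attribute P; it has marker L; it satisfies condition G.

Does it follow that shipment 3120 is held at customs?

No

Forward chaining from the given facts derives: is fragile, carries flag S, is delivered, is returned to sender, carries flag Q, has attribute J1, is classified as C, goes by ground, is consolidated, is insured, is international, has attribute M, is in state B, satisfies condition U, meets criterion F.
The only rule concluding "it is held at customs" is R12, which needs "it meets criterion D"; that is never established.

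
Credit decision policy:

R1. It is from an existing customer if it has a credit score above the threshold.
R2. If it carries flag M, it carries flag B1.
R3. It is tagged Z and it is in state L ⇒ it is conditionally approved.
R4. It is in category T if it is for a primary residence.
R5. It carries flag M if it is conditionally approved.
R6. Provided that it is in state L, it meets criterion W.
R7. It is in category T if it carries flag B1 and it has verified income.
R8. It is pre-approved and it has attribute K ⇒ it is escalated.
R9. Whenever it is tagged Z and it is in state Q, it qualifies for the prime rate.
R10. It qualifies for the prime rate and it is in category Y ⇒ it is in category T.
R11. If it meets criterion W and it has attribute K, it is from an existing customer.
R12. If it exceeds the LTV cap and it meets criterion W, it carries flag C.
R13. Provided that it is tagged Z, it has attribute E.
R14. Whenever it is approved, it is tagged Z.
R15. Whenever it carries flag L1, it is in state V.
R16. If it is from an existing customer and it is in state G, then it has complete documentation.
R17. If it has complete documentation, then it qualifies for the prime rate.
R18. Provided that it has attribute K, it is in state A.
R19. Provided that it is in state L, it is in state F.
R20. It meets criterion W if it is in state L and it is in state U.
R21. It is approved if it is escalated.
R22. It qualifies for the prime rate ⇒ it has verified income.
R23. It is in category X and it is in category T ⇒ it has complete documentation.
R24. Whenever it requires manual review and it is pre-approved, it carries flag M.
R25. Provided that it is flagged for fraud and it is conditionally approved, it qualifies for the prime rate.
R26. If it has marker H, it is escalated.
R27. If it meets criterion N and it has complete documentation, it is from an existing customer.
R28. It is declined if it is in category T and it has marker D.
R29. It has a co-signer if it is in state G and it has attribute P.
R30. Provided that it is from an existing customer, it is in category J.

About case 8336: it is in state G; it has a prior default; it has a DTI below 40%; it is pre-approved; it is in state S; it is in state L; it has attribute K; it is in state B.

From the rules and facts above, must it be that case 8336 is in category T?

Yes

By R6 (it is in state L): it meets criterion W.
By R8 (it is pre-approved, it has attribute K): it is escalated.
By R11 (it meets criterion W, it has attribute K): it is from an existing customer.
By R16 (it is from an existing customer, it is in state G): it has complete documentation.
By R17 (it has complete documentation): it qualifies for the prime rate.
By R21 (it is escalated): it is approved.
By R22 (it qualifies for the prime rate): it has verified income.
By R14 (it is approved): it is tagged Z.
By R3 (it is tagged Z, it is in state L): it is conditionally approved.
By R5 (it is conditionally approved): it carries flag M.
By R2 (it carries flag M): it carries flag B1.
By R7 (it carries flag B1, it has verified income): it is in category T.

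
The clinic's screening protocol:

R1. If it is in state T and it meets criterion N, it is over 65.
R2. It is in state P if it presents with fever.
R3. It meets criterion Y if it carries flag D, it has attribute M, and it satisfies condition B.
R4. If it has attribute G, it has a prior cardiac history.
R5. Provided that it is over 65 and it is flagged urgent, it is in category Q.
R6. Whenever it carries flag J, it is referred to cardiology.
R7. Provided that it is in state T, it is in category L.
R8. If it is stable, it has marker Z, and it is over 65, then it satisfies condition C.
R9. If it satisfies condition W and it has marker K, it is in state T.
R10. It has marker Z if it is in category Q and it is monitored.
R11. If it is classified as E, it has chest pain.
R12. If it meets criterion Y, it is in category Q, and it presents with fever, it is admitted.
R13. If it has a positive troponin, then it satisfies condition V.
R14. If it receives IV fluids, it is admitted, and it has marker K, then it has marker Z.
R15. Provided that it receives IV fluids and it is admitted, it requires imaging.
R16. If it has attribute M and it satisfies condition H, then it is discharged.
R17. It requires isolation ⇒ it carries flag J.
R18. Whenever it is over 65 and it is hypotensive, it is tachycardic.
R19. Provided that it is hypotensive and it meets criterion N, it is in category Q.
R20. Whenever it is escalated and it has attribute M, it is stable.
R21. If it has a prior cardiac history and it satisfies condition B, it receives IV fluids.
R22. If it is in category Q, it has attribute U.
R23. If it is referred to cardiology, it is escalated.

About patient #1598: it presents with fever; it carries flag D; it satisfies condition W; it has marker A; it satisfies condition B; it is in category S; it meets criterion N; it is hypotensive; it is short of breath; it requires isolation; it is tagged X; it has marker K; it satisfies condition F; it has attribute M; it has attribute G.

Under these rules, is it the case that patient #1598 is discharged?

Forward chaining from the given facts derives: is in state P, meets criterion Y, has a prior cardiac history, is in state T, carries flag J, is in category Q, receives IV fluids, has attribute U, is over 65, is referred to cardiology, is in category L, is admitted, has marker Z, requires imaging, is tachycardic, is escalated, is stable, satisfies condition C.
The only rule concluding "it is discharged" is R16, which needs "it satisfies condition H"; that is never established.

No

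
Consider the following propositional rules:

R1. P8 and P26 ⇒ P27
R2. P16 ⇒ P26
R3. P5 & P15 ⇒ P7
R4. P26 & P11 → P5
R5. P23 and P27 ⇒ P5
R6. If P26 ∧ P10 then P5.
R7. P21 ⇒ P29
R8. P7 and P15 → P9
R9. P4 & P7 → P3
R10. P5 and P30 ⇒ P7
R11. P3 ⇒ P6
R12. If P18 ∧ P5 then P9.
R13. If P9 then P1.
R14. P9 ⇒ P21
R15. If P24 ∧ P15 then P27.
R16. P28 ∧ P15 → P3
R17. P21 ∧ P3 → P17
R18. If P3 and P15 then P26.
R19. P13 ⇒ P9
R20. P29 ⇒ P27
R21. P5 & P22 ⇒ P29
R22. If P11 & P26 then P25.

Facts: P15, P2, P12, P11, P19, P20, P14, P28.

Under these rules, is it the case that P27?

Yes

P3  (by R16: P28, P15)
P26  (by R18: P3, P15)
P5  (by R4: P26, P11)
P7  (by R3: P5, P15)
P9  (by R8: P7, P15)
P21  (by R14: P9)
P29  (by R7: P21)
P27  (by R20: P29)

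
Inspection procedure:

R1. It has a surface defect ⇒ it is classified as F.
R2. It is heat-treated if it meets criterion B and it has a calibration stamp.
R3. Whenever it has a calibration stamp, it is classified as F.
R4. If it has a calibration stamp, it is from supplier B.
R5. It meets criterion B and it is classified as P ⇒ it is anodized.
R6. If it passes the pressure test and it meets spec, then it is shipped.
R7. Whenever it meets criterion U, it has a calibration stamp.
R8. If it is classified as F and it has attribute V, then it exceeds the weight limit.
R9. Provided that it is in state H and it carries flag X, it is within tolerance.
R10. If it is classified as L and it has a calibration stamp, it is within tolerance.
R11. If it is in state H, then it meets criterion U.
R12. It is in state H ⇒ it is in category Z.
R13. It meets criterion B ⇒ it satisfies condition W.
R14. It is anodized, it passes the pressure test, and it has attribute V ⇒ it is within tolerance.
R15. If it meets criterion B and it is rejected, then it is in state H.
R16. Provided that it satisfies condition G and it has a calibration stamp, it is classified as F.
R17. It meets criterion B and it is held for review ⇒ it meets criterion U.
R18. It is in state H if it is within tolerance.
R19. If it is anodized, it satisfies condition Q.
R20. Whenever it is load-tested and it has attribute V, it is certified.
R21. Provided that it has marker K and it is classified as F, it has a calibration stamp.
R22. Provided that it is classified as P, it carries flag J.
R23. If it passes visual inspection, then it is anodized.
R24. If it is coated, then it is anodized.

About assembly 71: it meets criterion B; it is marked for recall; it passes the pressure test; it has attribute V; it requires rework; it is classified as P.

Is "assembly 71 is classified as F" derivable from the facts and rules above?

Yes

By R5 (it meets criterion B, it is classified as P): it is anodized.
By R14 (it is anodized, it passes the pressure test, it has attribute V): it is within tolerance.
By R18 (it is within tolerance): it is in state H.
By R11 (it is in state H): it meets criterion U.
By R7 (it meets criterion U): it has a calibration stamp.
By R3 (it has a calibration stamp): it is classified as F.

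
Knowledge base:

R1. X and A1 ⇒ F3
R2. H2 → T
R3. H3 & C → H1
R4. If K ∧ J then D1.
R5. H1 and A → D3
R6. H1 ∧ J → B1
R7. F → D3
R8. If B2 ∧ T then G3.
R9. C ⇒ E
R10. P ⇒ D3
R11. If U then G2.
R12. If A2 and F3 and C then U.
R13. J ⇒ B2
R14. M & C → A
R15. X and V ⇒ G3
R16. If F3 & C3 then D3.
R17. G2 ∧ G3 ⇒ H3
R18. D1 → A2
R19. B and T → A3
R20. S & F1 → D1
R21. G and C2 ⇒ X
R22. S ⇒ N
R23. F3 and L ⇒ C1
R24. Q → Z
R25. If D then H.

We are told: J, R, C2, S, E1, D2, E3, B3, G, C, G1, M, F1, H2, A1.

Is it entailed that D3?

Yes

T  (by R2: H2)
B2  (by R13: J)
A  (by R14: M, C)
D1  (by R20: S, F1)
X  (by R21: G, C2)
F3  (by R1: X, A1)
G3  (by R8: B2, T)
A2  (by R18: D1)
U  (by R12: A2, F3, C)
G2  (by R11: U)
H3  (by R17: G2, G3)
H1  (by R3: H3, C)
D3  (by R5: H1, A)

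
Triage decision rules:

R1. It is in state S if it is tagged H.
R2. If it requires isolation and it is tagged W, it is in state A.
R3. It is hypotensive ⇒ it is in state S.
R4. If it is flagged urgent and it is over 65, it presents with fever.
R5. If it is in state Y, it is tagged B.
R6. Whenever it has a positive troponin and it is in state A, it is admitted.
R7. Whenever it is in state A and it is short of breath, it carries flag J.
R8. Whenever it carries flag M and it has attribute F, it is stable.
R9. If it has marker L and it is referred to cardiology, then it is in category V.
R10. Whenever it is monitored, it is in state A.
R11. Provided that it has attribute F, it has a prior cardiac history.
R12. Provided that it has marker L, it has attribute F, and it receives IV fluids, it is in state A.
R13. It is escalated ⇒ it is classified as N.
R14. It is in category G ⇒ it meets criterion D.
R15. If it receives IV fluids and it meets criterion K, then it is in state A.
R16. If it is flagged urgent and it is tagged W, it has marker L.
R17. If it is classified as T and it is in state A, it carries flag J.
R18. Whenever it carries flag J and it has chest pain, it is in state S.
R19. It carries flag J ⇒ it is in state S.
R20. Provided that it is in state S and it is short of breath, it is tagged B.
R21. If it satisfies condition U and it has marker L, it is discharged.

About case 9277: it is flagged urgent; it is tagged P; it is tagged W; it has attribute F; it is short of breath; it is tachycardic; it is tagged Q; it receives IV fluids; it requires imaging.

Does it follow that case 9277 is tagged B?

By R16 (it is flagged urgent, it is tagged W): it has marker L.
By R12 (it has marker L, it has attribute F, it receives IV fluids): it is in state A.
By R7 (it is in state A, it is short of breath): it carries flag J.
By R19 (it carries flag J): it is in state S.
By R20 (it is in state S, it is short of breath): it is tagged B.

Yes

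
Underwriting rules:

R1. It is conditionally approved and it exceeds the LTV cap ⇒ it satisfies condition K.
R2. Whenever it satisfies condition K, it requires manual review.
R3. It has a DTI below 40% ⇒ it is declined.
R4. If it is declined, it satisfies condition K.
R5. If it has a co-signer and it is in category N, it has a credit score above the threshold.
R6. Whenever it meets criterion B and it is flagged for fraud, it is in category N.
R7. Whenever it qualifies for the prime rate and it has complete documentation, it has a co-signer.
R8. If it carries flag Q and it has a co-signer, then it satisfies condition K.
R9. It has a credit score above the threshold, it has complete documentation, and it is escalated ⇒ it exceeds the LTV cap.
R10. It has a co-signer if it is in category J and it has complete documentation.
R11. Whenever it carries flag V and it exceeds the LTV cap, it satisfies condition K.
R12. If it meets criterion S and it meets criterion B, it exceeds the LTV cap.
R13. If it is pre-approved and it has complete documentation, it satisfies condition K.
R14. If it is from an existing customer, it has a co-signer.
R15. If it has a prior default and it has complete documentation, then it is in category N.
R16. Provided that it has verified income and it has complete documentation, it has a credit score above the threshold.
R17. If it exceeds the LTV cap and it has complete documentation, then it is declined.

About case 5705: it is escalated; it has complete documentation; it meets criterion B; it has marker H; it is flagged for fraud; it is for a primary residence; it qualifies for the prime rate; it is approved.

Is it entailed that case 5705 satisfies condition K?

By R6 (it meets criterion B, it is flagged for fraud): it is in category N.
By R7 (it qualifies for the prime rate, it has complete documentation): it has a co-signer.
By R5 (it has a co-signer, it is in category N): it has a credit score above the threshold.
By R9 (it has a credit score above the threshold, it has complete documentation, it is escalated): it exceeds the LTV cap.
By R17 (it exceeds the LTV cap, it has complete documentation): it is declined.
By R4 (it is declined): it satisfies condition K.

Yes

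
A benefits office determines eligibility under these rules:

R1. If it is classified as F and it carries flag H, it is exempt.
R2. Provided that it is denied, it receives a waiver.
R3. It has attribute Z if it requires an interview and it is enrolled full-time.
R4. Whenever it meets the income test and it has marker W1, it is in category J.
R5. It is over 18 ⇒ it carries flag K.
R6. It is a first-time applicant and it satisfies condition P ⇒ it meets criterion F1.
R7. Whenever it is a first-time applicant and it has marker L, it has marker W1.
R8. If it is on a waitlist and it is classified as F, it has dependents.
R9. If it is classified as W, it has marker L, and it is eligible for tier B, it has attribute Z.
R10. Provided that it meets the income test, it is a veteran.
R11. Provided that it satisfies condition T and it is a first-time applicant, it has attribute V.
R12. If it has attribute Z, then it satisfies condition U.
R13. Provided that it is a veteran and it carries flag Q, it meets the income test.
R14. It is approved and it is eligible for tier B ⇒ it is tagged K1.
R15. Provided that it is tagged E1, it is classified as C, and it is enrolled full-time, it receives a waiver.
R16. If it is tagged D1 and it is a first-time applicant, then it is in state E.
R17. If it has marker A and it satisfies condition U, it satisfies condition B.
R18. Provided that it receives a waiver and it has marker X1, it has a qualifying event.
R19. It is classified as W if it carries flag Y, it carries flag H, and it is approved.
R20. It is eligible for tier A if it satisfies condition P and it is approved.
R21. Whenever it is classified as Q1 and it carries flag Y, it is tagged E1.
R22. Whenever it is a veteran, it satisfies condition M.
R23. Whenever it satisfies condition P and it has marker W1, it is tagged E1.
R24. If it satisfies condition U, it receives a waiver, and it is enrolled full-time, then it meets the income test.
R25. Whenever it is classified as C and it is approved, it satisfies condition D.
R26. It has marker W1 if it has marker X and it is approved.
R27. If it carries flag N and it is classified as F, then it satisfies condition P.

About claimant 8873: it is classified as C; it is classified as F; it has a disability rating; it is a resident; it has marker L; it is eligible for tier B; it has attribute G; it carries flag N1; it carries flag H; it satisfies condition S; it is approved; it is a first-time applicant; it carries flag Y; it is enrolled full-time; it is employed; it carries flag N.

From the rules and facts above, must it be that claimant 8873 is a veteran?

Yes

By R7 (it is a first-time applicant, it has marker L): it has marker W1.
By R19 (it carries flag Y, it carries flag H, it is approved): it is classified as W.
By R27 (it carries flag N, it is classified as F): it satisfies condition P.
By R9 (it is classified as W, it has marker L, it is eligible for tier B): it has attribute Z.
By R12 (it has attribute Z): it satisfies condition U.
By R23 (it satisfies condition P, it has marker W1): it is tagged E1.
By R15 (it is tagged E1, it is classified as C, it is enrolled full-time): it receives a waiver.
By R24 (it satisfies condition U, it receives a waiver, it is enrolled full-time): it meets the income test.
By R10 (it meets the income test): it is a veteran.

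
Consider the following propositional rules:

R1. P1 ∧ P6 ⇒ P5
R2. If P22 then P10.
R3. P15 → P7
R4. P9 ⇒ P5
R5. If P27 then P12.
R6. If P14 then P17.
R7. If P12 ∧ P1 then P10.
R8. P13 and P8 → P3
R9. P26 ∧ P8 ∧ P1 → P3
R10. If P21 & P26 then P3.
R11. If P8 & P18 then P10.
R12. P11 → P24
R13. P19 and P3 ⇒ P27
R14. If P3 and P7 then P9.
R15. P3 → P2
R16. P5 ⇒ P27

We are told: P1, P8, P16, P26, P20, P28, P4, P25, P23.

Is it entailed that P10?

No

Forward chaining from the given facts derives: P3, P2.
Rules concluding P10: R2 needs P22; R7 needs P12; R11 needs P18 — none of these are established.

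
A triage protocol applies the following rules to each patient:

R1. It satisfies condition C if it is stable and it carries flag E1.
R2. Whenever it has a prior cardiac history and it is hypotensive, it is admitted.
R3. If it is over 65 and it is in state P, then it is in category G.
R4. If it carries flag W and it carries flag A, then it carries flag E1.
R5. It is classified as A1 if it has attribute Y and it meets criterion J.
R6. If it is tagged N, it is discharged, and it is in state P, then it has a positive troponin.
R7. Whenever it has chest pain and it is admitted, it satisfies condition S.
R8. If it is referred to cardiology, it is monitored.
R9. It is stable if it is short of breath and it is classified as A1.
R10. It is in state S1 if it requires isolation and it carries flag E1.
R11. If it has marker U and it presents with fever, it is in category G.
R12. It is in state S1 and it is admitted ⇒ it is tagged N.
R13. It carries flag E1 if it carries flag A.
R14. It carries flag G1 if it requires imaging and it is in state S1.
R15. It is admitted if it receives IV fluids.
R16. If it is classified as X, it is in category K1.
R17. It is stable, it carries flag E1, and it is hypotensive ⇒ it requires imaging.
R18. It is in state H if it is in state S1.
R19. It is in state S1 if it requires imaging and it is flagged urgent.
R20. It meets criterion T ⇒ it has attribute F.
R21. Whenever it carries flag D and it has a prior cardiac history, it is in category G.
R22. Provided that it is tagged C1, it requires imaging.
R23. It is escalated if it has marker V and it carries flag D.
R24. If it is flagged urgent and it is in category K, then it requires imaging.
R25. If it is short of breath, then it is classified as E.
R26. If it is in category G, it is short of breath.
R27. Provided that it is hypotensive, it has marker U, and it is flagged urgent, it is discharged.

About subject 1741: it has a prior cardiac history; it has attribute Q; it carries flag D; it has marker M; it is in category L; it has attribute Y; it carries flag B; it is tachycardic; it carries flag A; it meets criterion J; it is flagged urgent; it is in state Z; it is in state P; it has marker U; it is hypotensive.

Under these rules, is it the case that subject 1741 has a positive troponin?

Yes

By R2 (it has a prior cardiac history, it is hypotensive): it is admitted.
By R5 (it has attribute Y, it meets criterion J): it is classified as A1.
By R13 (it carries flag A): it carries flag E1.
By R21 (it carries flag D, it has a prior cardiac history): it is in category G.
By R26 (it is in category G): it is short of breath.
By R27 (it is hypotensive, it has marker U, it is flagged urgent): it is discharged.
By R9 (it is short of breath, it is classified as A1): it is stable.
By R17 (it is stable, it carries flag E1, it is hypotensive): it requires imaging.
By R19 (it requires imaging, it is flagged urgent): it is in state S1.
By R12 (it is in state S1, it is admitted): it is tagged N.
By R6 (it is tagged N, it is discharged, it is in state P): it has a positive troponin.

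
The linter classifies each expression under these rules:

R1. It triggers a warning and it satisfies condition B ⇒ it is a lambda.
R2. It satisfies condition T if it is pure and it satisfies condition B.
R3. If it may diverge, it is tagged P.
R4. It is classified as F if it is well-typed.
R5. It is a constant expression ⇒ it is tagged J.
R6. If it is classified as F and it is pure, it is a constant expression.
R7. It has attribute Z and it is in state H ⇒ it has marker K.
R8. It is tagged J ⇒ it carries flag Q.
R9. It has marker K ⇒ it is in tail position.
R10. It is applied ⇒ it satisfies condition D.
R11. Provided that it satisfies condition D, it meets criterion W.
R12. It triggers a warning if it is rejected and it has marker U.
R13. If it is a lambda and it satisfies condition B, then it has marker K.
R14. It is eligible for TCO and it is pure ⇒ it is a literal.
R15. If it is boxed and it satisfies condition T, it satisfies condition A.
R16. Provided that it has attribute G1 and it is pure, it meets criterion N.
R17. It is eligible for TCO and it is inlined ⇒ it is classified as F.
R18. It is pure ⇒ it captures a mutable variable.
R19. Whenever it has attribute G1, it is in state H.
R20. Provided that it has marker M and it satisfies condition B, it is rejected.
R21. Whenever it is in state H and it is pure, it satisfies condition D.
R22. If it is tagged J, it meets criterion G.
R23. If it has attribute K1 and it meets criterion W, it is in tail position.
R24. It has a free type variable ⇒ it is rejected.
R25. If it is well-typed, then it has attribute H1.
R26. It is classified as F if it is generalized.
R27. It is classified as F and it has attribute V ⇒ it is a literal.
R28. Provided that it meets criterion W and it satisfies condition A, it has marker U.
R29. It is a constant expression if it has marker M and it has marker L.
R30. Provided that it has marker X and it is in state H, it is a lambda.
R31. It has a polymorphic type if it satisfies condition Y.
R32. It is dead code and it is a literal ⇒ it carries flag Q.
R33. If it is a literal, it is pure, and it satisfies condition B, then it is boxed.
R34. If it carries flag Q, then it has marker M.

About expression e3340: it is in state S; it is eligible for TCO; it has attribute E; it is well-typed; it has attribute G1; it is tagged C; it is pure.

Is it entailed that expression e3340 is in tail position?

Forward chaining from the given facts derives: is classified as F, is a constant expression, is a literal, meets criterion N, captures a mutable variable, is in state H, satisfies condition D, has attribute H1, is tagged J, carries flag Q, meets criterion W, meets criterion G, has marker M.
Rules concluding "it is in tail position": R9 needs "it has marker K"; R23 needs "it has attribute K1" — none of these are established.

No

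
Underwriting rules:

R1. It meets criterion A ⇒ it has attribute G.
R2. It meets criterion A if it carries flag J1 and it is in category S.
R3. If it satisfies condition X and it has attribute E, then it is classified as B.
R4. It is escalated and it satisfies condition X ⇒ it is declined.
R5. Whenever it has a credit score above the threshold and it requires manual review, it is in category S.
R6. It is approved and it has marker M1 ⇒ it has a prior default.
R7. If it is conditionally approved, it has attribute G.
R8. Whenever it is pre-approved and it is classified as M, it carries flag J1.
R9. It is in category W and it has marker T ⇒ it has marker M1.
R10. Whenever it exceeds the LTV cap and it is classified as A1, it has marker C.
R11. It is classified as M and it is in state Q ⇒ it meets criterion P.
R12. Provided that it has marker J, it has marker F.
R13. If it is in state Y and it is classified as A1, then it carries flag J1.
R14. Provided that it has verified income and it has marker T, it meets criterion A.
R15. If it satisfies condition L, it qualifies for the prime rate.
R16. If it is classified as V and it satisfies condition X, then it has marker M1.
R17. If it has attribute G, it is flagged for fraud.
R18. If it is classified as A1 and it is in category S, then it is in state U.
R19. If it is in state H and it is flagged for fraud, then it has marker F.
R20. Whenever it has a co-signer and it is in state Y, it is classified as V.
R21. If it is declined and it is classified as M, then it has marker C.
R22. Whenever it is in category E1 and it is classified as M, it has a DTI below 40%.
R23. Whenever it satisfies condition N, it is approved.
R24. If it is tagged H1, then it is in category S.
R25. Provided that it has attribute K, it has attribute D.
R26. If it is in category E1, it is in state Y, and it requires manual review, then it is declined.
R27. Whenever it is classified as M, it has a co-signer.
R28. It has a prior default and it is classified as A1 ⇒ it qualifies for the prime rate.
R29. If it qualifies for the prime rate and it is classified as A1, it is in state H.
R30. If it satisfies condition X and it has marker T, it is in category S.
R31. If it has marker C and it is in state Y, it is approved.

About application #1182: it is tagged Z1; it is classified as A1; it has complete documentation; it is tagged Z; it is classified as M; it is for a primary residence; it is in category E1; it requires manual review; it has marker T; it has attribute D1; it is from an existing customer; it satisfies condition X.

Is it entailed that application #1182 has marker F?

No

Forward chaining from the given facts derives: has a DTI below 40%, has a co-signer, is in category S, is in state U.
Rules concluding "it has marker F": R12 needs "it has marker J"; R19 needs "it is in state H" — none of these are established.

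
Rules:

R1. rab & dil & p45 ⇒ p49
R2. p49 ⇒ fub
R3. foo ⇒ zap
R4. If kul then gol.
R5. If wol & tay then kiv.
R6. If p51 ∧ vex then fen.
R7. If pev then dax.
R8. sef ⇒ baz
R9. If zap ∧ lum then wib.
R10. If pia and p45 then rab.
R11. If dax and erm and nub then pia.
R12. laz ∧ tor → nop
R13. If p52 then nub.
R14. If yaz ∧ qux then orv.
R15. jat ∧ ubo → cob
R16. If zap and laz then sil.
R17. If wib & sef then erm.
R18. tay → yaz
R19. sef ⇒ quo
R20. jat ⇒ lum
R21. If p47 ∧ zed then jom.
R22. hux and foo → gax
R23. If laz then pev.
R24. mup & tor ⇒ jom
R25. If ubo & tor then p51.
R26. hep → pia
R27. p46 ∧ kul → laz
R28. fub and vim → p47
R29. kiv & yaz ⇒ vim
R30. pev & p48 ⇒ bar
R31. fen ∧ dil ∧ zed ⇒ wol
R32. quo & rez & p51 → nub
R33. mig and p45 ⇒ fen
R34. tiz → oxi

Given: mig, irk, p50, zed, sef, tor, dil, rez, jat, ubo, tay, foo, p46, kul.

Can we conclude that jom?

No

Forward chaining from the given facts derives: zap, gol, baz, cob, yaz, quo, lum, p51, laz, nub, wib, nop, sil, erm, pev, dax, pia.
Rules concluding jom: R21 needs p47; R24 needs mup — none of these are established.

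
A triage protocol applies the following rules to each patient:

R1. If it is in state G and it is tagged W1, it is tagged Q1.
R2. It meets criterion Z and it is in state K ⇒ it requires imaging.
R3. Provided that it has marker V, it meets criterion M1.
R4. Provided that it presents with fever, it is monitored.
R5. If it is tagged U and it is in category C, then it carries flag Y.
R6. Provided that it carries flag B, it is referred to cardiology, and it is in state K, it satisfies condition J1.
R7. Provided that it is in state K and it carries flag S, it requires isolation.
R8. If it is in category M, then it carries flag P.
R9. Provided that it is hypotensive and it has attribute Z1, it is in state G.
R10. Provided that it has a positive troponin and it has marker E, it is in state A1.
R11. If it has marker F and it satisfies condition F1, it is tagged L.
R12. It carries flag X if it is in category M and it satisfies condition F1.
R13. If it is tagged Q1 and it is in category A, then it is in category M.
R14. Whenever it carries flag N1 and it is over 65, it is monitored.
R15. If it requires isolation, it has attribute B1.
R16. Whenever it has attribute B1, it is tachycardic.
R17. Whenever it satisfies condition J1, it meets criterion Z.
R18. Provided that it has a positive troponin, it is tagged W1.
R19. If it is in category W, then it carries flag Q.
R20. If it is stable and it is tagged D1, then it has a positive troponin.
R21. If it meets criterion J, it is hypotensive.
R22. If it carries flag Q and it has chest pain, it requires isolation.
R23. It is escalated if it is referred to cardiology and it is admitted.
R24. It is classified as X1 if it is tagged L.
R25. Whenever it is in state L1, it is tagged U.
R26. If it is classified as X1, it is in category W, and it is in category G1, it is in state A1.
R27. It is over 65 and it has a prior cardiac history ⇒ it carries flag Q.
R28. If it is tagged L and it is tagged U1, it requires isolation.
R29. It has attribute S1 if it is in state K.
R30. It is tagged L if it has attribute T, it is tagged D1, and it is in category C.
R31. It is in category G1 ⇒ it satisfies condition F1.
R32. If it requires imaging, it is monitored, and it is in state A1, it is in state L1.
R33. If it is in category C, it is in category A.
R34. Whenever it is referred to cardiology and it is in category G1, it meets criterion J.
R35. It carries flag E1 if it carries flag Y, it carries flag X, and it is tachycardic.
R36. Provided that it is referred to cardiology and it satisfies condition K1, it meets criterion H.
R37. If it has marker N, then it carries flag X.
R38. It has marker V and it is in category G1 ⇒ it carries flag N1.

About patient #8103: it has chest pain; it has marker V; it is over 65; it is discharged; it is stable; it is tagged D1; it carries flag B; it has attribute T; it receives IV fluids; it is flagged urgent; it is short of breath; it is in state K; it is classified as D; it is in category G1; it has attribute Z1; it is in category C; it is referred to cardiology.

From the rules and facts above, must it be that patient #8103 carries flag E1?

Forward chaining from the given facts derives: meets criterion M1, satisfies condition J1, meets criterion Z, has a positive troponin, has attribute S1, is tagged L, satisfies condition F1, is in category A, meets criterion J, carries flag N1, requires imaging, is monitored, is tagged W1, is hypotensive, is classified as X1, is in state G, is tagged Q1, is in category M, carries flag P, carries flag X.
The only rule concluding "it carries flag E1" is R35, which needs "it carries flag Y"; that is never established.

No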